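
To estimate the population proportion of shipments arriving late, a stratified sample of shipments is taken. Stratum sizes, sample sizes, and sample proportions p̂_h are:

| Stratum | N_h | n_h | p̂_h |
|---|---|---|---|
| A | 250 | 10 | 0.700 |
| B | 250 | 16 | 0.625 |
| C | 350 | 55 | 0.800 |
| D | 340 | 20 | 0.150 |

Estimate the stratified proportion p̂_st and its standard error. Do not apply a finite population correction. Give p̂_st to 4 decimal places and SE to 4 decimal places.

p̂_st ≈ 0.5565, SE ≈ 0.0502

N = 1190; stratum weights W_h = N_h/N.
p̂_st = Σ W_h p̂_h = (250·0.700 + 250·0.625 + 350·0.800 + 340·0.150)/1190 = 0.55651
V̂(p̂_st) = Σ W_h² p̂_h(1−p̂_h)/(n_h−1):
  stratum A: (250/1190)²·0.700·0.300/9 = 0.00102982
  stratum B: (250/1190)²·0.625·0.375/15 = 0.000689614
  stratum C: (350/1190)²·0.800·0.200/54 = 0.000256312
  stratum D: (340/1190)²·0.150·0.850/19 = 0.000547798
V̂(p̂_st) = 0.00252355; SE = √V̂ = 0.0502349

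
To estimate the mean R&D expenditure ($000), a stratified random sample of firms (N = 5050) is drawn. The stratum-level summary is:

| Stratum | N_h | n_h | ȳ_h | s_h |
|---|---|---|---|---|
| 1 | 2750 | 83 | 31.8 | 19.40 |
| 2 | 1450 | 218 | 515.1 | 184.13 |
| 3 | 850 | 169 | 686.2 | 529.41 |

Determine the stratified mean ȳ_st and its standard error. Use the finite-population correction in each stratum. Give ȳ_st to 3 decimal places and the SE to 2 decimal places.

ȳ_st ≈ 280.716, SE ≈ 7.06

ȳ_st = Σ W_h ȳ_h = (2750·31.8 + 1450·515.1 + 850·686.2)/5050 = 280.71584
V̂(ȳ_st) = Σ W_h² (1 − n_h/N_h) s_h²/n_h, with W_h = N_h/N and N = 5050:
  stratum 1: (2750/5050)²·(1 − 83/2750)·19.40²/83 = 1.30406
  stratum 2: (1450/5050)²·(1 − 218/1450)·184.13²/218 = 10.894
  stratum 3: (850/5050)²·(1 − 169/850)·529.41²/169 = 37.6427
V̂(ȳ_st) = 49.8408
SE(ȳ_st) = √49.8408 = 7.0598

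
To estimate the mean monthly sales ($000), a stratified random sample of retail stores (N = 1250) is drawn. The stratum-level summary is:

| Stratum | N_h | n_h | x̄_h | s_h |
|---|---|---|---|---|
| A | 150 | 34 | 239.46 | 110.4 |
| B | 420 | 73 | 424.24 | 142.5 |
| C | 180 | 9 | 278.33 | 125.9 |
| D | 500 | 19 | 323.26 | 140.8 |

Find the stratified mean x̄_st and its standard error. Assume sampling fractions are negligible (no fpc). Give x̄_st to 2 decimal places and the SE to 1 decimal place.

x̄_st = Σ W_h x̄_h = (150·239.46 + 420·424.24 + 180·278.33 + 500·323.26)/1250 = 340.66336
V̂(x̄_st) = Σ W_h² s_h²/n_h, with W_h = N_h/N and N = 1250:
  stratum A: (150/1250)²·110.4²/34 = 5.16204
  stratum B: (420/1250)²·142.5²/73 = 31.404
  stratum C: (180/1250)²·125.9²/9 = 36.5203
  stratum D: (500/1250)²·140.8²/19 = 166.944
V̂(x̄_st) = 240.031
SE(x̄_st) = √240.031 = 15.4929

x̄_st ≈ 340.66, SE ≈ 15.5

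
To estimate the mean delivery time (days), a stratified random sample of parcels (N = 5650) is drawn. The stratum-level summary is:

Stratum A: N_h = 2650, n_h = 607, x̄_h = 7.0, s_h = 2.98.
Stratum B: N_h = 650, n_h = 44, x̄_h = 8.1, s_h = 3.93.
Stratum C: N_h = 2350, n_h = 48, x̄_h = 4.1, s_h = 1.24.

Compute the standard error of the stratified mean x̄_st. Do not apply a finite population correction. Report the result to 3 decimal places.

V̂(x̄_st) = Σ W_h² s_h²/n_h, with W_h = N_h/N and N = 5650:
  stratum A: (2650/5650)²·2.98²/607 = 0.00321839
  stratum B: (650/5650)²·3.93²/44 = 0.00464582
  stratum C: (2350/5650)²·1.24²/48 = 0.00554167
V̂(x̄_st) = 0.0134059
SE(x̄_st) = √0.0134059 = 0.115784

SE(x̄_st) ≈ 0.116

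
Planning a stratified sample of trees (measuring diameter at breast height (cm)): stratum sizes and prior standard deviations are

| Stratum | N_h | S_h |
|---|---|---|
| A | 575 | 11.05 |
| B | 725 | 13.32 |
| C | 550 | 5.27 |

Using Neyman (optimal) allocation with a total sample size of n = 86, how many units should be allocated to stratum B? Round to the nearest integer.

Neyman allocation: n_h = n · N_h S_h / Σ N_i S_i, with n = 86.
  stratum A: N_h·S_h = 575·11.05 = 6353.75
  stratum B: N_h·S_h = 725·13.32 = 9657.00
  stratum C: N_h·S_h = 550·5.27 = 2898.50
Σ N_h S_h = 18909.25
n for stratum B = 86·9657.00/18909.25 = 43.920 → 44

44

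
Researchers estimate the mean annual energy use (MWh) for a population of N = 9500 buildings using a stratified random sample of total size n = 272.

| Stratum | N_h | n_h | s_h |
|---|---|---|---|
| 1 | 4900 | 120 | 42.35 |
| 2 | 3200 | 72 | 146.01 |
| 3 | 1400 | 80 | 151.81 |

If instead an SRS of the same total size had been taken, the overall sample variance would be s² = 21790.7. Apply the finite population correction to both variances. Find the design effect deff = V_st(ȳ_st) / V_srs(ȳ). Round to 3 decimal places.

deff ≈ 0.548

V̂(ȳ_st) = Σ W_h² (1 − n_h/N_h) s_h²/n_h, with W_h = N_h/N and N = 9500:
  stratum 1: (4900/9500)²·(1 − 120/4900)·42.35²/120 = 3.87884
  stratum 2: (3200/9500)²·(1 − 72/3200)·146.01²/72 = 32.8399
  stratum 3: (1400/9500)²·(1 − 80/1400)·151.81²/80 = 5.89883
V_st = 42.6176
V_srs = (1 − 272/9500)·21790.7/272 = 77.8191
deff = V_st / V_srs = 42.6176/77.8191 = 0.5476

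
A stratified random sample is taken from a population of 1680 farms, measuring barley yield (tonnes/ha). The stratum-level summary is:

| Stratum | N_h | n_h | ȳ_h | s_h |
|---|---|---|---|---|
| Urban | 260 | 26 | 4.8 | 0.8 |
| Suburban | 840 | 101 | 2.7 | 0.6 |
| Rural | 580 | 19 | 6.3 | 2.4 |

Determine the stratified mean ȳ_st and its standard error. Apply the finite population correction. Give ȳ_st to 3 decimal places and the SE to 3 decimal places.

ȳ_st = Σ W_h ȳ_h = (260·4.8 + 840·2.7 + 580·6.3)/1680 = 4.26786
V̂(ȳ_st) = Σ W_h² (1 − n_h/N_h) s_h²/n_h, with W_h = N_h/N and N = 1680:
  stratum Urban: (260/1680)²·(1 − 26/260)·0.8²/26 = 0.000530612
  stratum Suburban: (840/1680)²·(1 − 101/840)·0.6²/101 = 0.000783946
  stratum Rural: (580/1680)²·(1 − 19/580)·2.4²/19 = 0.0349495
V̂(ȳ_st) = 0.0362641
SE(ȳ_st) = √0.0362641 = 0.190431

ȳ_st ≈ 4.268, SE ≈ 0.190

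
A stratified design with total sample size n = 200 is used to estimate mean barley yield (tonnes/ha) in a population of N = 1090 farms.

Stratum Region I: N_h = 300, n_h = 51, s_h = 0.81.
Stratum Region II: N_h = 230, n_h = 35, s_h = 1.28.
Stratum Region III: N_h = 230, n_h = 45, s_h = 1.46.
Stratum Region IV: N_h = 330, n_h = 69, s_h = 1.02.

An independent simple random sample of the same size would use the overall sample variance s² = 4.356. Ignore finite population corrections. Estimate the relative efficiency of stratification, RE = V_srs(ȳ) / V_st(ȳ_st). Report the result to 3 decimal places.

RE ≈ 3.325

V̂(ȳ_st) = Σ W_h² s_h²/n_h, with W_h = N_h/N and N = 1090:
  stratum Region I: (300/1090)²·0.81²/51 = 0.000974517
  stratum Region II: (230/1090)²·1.28²/35 = 0.00208427
  stratum Region III: (230/1090)²·1.46²/45 = 0.00210909
  stratum Region IV: (330/1090)²·1.02²/69 = 0.00138206
V_st = 0.00654994
V_srs = s²/n = 4.356/200 = 0.02178
Relative efficiency = V_srs / V_st = 0.02178/0.00654994 = 3.3252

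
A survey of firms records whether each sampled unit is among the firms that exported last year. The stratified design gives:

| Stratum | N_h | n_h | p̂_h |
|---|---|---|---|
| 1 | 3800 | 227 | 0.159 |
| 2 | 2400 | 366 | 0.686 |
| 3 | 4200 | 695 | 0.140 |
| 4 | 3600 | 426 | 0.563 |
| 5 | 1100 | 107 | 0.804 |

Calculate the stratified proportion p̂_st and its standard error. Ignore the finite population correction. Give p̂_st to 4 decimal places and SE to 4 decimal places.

N = 15100; stratum weights W_h = N_h/N.
p̂_st = Σ W_h p̂_h = (3800·0.159 + 2400·0.686 + 4200·0.140 + 3600·0.563 + 1100·0.804)/15100 = 0.38078
V̂(p̂_st) = Σ W_h² p̂_h(1−p̂_h)/(n_h−1):
  stratum 1: (3800/15100)²·0.159·0.841/226 = 3.74712e-05
  stratum 2: (2400/15100)²·0.686·0.314/365 = 1.49083e-05
  stratum 3: (4200/15100)²·0.140·0.860/694 = 1.34218e-05
  stratum 4: (3600/15100)²·0.563·0.437/425 = 3.29043e-05
  stratum 5: (1100/15100)²·0.804·0.196/106 = 7.88929e-06
V̂(p̂_st) = 0.000106595; SE = √V̂ = 0.0103245

p̂_st ≈ 0.3808, SE ≈ 0.0103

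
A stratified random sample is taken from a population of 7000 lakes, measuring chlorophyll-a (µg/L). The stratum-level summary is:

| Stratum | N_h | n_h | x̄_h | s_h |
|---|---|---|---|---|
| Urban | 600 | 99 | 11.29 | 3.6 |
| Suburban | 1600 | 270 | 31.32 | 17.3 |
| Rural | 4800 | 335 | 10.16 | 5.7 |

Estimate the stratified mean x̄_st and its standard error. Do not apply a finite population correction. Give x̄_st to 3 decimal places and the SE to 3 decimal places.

x̄_st ≈ 15.093, SE ≈ 0.323

x̄_st = Σ W_h x̄_h = (600·11.29 + 1600·31.32 + 4800·10.16)/7000 = 15.09343
V̂(x̄_st) = Σ W_h² s_h²/n_h, with W_h = N_h/N and N = 7000:
  stratum Urban: (600/7000)²·3.6²/99 = 0.000961781
  stratum Suburban: (1600/7000)²·17.3²/270 = 0.0579125
  stratum Rural: (4800/7000)²·5.7²/335 = 0.0456028
V̂(x̄_st) = 0.104477
SE(x̄_st) = √0.104477 = 0.323229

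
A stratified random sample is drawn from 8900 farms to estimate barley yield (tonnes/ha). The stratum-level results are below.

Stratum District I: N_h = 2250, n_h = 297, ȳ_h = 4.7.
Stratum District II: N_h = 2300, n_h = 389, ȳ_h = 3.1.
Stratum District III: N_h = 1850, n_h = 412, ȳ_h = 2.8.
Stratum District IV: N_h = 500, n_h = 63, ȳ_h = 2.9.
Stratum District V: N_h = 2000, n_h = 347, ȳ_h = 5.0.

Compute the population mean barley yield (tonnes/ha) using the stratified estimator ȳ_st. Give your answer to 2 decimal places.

N = Σ N_h = 8900. Stratum weights W_h = N_h/N.
ȳ_st = (2250·4.7 + 2300·3.1 + 1850·2.8 + 500·2.9 + 2000·5.0) / 8900 = 3.8579

ȳ_st ≈ 3.86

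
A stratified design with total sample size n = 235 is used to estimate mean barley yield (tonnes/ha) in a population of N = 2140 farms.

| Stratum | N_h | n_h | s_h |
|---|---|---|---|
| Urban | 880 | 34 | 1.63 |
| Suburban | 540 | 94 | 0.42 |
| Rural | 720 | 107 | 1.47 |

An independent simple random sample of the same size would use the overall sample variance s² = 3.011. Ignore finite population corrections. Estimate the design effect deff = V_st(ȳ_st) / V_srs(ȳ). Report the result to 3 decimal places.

deff ≈ 1.219

V̂(ȳ_st) = Σ W_h² s_h²/n_h, with W_h = N_h/N and N = 2140:
  stratum Urban: (880/2140)²·1.63²/34 = 0.013214
  stratum Suburban: (540/2140)²·0.42²/94 = 0.00011949
  stratum Rural: (720/2140)²·1.47²/107 = 0.00228606
V_st = 0.0156195
V_srs = s²/n = 3.011/235 = 0.0128128
deff = V_st / V_srs = 0.0156195/0.0128128 = 1.2191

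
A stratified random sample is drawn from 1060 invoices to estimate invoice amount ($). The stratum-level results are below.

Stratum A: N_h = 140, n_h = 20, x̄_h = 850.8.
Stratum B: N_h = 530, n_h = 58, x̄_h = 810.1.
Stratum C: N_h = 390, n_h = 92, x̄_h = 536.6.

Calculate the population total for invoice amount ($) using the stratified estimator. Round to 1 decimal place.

τ̂_st ≈ 757739.0

τ̂_st = Σ N_h x̄_h = 140·850.8 + 530·810.1 + 390·536.6 = 757739.0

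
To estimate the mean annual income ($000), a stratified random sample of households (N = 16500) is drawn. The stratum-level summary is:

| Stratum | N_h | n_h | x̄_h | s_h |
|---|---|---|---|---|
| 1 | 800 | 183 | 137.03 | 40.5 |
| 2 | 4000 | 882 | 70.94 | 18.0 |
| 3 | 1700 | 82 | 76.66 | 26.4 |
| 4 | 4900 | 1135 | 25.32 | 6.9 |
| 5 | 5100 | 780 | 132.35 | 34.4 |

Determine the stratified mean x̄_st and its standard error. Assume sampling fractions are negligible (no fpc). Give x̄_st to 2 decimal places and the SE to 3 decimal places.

x̄_st = Σ W_h x̄_h = (800·137.03 + 4000·70.94 + 1700·76.66 + 4900·25.32 + 5100·132.35)/16500 = 80.16721
V̂(x̄_st) = Σ W_h² s_h²/n_h, with W_h = N_h/N and N = 16500:
  stratum 1: (800/16500)²·40.5²/183 = 0.0210703
  stratum 2: (4000/16500)²·18.0²/882 = 0.0215888
  stratum 3: (1700/16500)²·26.4²/82 = 0.0902244
  stratum 4: (4900/16500)²·6.9²/1135 = 0.00369936
  stratum 5: (5100/16500)²·34.4²/780 = 0.144942
V̂(x̄_st) = 0.281525
SE(x̄_st) = √0.281525 = 0.530589

x̄_st ≈ 80.17, SE ≈ 0.531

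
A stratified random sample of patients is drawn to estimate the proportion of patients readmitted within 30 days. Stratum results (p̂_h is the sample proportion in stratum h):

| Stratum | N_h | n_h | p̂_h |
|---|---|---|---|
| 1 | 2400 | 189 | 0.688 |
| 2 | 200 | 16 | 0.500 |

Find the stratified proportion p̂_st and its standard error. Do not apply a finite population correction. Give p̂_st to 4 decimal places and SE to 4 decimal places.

N = 2600; stratum weights W_h = N_h/N.
p̂_st = Σ W_h p̂_h = (2400·0.688 + 200·0.500)/2600 = 0.67354
V̂(p̂_st) = Σ W_h² p̂_h(1−p̂_h)/(n_h−1):
  stratum 1: (2400/2600)²·0.688·0.312/188 = 0.000972884
  stratum 2: (200/2600)²·0.500·0.500/15 = 9.86193e-05
V̂(p̂_st) = 0.0010715; SE = √V̂ = 0.0327338

p̂_st ≈ 0.6735, SE ≈ 0.0327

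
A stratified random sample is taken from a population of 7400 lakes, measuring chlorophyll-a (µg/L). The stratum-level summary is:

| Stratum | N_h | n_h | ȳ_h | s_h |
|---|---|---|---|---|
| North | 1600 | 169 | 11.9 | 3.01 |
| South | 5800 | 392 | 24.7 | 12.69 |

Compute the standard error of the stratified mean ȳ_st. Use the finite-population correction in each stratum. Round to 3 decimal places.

V̂(ȳ_st) = Σ W_h² (1 − n_h/N_h) s_h²/n_h, with W_h = N_h/N and N = 7400:
  stratum North: (1600/7400)²·(1 − 169/1600)·3.01²/169 = 0.00224152
  stratum South: (5800/7400)²·(1 − 392/5800)·12.69²/392 = 0.235309
V̂(ȳ_st) = 0.23755
SE(ȳ_st) = √0.23755 = 0.487391

SE(ȳ_st) ≈ 0.487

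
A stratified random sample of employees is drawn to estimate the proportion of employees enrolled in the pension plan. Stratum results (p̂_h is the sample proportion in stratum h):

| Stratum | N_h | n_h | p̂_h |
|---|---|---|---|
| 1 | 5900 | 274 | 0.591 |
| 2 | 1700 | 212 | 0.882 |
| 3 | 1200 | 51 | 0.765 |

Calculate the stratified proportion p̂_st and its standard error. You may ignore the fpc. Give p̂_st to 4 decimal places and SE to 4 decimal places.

N = 8800; stratum weights W_h = N_h/N.
p̂_st = Σ W_h p̂_h = (5900·0.591 + 1700·0.882 + 1200·0.765)/8800 = 0.67094
V̂(p̂_st) = Σ W_h² p̂_h(1−p̂_h)/(n_h−1):
  stratum 1: (5900/8800)²·0.591·0.409/273 = 0.000398003
  stratum 2: (1700/8800)²·0.882·0.118/211 = 1.84077e-05
  stratum 3: (1200/8800)²·0.765·0.235/50 = 6.68585e-05
V̂(p̂_st) = 0.00048327; SE = √V̂ = 0.0219834

p̂_st ≈ 0.6709, SE ≈ 0.0220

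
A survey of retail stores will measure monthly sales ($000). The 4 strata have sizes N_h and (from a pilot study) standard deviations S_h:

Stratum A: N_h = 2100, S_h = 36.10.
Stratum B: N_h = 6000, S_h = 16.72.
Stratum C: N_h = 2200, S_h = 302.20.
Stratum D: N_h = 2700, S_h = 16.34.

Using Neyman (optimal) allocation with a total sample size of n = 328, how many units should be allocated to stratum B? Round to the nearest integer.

37

Neyman allocation: n_h = n · N_h S_h / Σ N_i S_i, with n = 328.
  stratum A: N_h·S_h = 2100·36.10 = 75810.00
  stratum B: N_h·S_h = 6000·16.72 = 100320.00
  stratum C: N_h·S_h = 2200·302.20 = 664840.00
  stratum D: N_h·S_h = 2700·16.34 = 44118.00
Σ N_h S_h = 885088.00
n for stratum B = 328·100320.00/885088.00 = 37.177 → 37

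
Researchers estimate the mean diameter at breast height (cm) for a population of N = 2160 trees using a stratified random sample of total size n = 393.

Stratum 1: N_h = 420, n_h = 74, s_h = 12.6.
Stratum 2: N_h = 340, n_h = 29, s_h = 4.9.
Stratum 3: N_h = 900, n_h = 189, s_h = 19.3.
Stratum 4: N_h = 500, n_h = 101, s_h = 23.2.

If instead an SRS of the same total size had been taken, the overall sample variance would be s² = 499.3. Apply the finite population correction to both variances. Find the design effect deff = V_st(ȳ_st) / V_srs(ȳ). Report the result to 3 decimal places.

V̂(ȳ_st) = Σ W_h² (1 − n_h/N_h) s_h²/n_h, with W_h = N_h/N and N = 2160:
  stratum 1: (420/2160)²·(1 − 74/420)·12.6²/74 = 0.0668232
  stratum 2: (340/2160)²·(1 − 29/340)·4.9²/29 = 0.018764
  stratum 3: (900/2160)²·(1 − 189/900)·19.3²/189 = 0.270307
  stratum 4: (500/2160)²·(1 − 101/500)·23.2²/101 = 0.227871
V_st = 0.583766
V_srs = (1 − 393/2160)·499.3/393 = 1.03933
deff = V_st / V_srs = 0.583766/1.03933 = 0.5617

deff ≈ 0.562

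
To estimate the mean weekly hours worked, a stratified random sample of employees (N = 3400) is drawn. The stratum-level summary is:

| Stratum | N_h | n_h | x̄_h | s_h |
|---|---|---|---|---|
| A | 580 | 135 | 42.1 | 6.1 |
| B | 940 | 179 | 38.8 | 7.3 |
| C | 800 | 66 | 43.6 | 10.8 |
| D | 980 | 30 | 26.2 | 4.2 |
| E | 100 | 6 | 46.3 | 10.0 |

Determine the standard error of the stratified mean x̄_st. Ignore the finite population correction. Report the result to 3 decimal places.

V̂(x̄_st) = Σ W_h² s_h²/n_h, with W_h = N_h/N and N = 3400:
  stratum A: (580/3400)²·6.1²/135 = 0.00802092
  stratum B: (940/3400)²·7.3²/179 = 0.0227557
  stratum C: (800/3400)²·10.8²/66 = 0.0978421
  stratum D: (980/3400)²·4.2²/30 = 0.0488508
  stratum E: (100/3400)²·10.0²/6 = 0.0144175
V̂(x̄_st) = 0.191887
SE(x̄_st) = √0.191887 = 0.438049

SE(x̄_st) ≈ 0.438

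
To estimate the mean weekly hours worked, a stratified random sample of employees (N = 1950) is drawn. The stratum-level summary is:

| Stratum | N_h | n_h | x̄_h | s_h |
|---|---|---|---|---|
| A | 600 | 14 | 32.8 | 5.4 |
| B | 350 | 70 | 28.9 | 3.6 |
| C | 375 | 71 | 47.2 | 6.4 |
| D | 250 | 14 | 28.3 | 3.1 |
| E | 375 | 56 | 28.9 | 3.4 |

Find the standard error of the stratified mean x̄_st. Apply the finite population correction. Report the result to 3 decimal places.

V̂(x̄_st) = Σ W_h² (1 − n_h/N_h) s_h²/n_h, with W_h = N_h/N and N = 1950:
  stratum A: (600/1950)²·(1 − 14/600)·5.4²/14 = 0.192592
  stratum B: (350/1950)²·(1 − 70/350)·3.6²/70 = 0.0047716
  stratum C: (375/1950)²·(1 − 71/375)·6.4²/71 = 0.0172957
  stratum D: (250/1950)²·(1 − 14/250)·3.1²/14 = 0.0106507
  stratum E: (375/1950)²·(1 − 56/375)·3.4²/56 = 0.00649415
V̂(x̄_st) = 0.231805
SE(x̄_st) = √0.231805 = 0.481461

SE(x̄_st) ≈ 0.481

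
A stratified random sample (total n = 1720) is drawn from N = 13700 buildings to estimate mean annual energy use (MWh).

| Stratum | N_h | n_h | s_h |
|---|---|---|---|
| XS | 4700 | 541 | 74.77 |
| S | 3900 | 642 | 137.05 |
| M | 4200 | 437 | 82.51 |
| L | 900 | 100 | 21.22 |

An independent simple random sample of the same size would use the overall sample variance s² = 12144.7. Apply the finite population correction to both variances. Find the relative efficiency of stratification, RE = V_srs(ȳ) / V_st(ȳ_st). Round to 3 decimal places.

V̂(ȳ_st) = Σ W_h² (1 − n_h/N_h) s_h²/n_h, with W_h = N_h/N and N = 13700:
  stratum XS: (4700/13700)²·(1 − 541/4700)·74.77²/541 = 1.07623
  stratum S: (3900/13700)²·(1 − 642/3900)·137.05²/642 = 1.9806
  stratum M: (4200/13700)²·(1 − 437/4200)·82.51²/437 = 1.31182
  stratum L: (900/13700)²·(1 − 100/900)·21.22²/100 = 0.0172736
V_st = 4.38592
V_srs = (1 − 1720/13700)·12144.7/1720 = 6.1744
Relative efficiency = V_srs / V_st = 6.1744/4.38592 = 1.4078

RE ≈ 1.408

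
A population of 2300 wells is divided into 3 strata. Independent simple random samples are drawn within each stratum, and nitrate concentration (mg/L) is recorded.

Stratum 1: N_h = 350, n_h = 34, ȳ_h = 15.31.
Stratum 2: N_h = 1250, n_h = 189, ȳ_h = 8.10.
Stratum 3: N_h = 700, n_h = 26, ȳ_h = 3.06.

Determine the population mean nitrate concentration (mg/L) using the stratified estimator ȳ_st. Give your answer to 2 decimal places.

ȳ_st ≈ 7.66

N = Σ N_h = 2300. Stratum weights W_h = N_h/N.
ȳ_st = (350·15.31 + 1250·8.10 + 700·3.06) / 2300 = 7.6633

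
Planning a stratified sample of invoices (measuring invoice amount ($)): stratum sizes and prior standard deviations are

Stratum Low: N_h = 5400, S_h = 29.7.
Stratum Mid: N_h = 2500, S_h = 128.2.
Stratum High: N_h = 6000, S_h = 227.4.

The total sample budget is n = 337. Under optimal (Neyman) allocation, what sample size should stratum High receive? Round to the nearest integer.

249

Neyman allocation: n_h = n · N_h S_h / Σ N_i S_i, with n = 337.
  stratum Low: N_h·S_h = 5400·29.7 = 160380.00
  stratum Mid: N_h·S_h = 2500·128.2 = 320500.00
  stratum High: N_h·S_h = 6000·227.4 = 1364400.00
Σ N_h S_h = 1845280.00
n for stratum High = 337·1364400.00/1845280.00 = 249.178 → 249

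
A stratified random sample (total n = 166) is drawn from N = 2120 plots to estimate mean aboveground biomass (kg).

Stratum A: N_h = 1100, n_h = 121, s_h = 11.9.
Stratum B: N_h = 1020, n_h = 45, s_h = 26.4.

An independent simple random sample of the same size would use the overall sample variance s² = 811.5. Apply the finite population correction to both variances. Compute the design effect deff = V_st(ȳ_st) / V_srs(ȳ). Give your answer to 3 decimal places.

deff ≈ 0.823

V̂(ȳ_st) = Σ W_h² (1 − n_h/N_h) s_h²/n_h, with W_h = N_h/N and N = 2120:
  stratum A: (1100/2120)²·(1 − 121/1100)·11.9²/121 = 0.280422
  stratum B: (1020/2120)²·(1 − 45/1020)·26.4²/45 = 3.42711
V_st = 3.70753
V_srs = (1 − 166/2120)·811.5/166 = 4.50577
deff = V_st / V_srs = 3.70753/4.50577 = 0.8228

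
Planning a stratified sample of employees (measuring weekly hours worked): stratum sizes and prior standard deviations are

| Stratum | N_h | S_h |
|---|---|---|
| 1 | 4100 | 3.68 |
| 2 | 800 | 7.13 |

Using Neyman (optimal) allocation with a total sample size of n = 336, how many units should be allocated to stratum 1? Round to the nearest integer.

244

Neyman allocation: n_h = n · N_h S_h / Σ N_i S_i, with n = 336.
  stratum 1: N_h·S_h = 4100·3.68 = 15088.00
  stratum 2: N_h·S_h = 800·7.13 = 5704.00
Σ N_h S_h = 20792.00
n for stratum 1 = 336·15088.00/20792.00 = 243.823 → 244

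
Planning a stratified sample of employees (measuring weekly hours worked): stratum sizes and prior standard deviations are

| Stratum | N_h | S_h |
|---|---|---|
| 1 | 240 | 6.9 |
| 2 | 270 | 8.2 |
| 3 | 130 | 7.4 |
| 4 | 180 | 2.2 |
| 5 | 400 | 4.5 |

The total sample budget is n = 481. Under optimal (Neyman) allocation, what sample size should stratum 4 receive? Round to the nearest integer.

Neyman allocation: n_h = n · N_h S_h / Σ N_i S_i, with n = 481.
  stratum 1: N_h·S_h = 240·6.9 = 1656.00
  stratum 2: N_h·S_h = 270·8.2 = 2214.00
  stratum 3: N_h·S_h = 130·7.4 = 962.00
  stratum 4: N_h·S_h = 180·2.2 = 396.00
  stratum 5: N_h·S_h = 400·4.5 = 1800.00
Σ N_h S_h = 7028.00
n for stratum 4 = 481·396.00/7028.00 = 27.102 → 27

27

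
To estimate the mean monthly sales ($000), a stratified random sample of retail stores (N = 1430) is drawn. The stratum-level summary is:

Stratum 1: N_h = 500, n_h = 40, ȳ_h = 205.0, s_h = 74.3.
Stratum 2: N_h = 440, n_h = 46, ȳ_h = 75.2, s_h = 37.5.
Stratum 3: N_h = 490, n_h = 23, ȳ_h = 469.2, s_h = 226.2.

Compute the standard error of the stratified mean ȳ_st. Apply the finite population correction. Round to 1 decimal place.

V̂(ȳ_st) = Σ W_h² (1 − n_h/N_h) s_h²/n_h, with W_h = N_h/N and N = 1430:
  stratum 1: (500/1430)²·(1 − 40/500)·74.3²/40 = 15.5229
  stratum 2: (440/1430)²·(1 − 46/440)·37.5²/46 = 2.59168
  stratum 3: (490/1430)²·(1 − 23/490)·226.2²/23 = 248.942
V̂(ȳ_st) = 267.057
SE(ȳ_st) = √267.057 = 16.3419

SE(ȳ_st) ≈ 16.3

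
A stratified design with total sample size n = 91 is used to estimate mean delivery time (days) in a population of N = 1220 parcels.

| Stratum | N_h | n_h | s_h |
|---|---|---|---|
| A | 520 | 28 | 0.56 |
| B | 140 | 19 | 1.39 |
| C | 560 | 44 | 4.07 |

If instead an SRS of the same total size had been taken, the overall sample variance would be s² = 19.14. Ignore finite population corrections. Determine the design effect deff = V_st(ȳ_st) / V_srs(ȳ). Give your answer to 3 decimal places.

V̂(ȳ_st) = Σ W_h² s_h²/n_h, with W_h = N_h/N and N = 1220:
  stratum A: (520/1220)²·0.56²/28 = 0.00203472
  stratum B: (140/1220)²·1.39²/19 = 0.0013391
  stratum C: (560/1220)²·4.07²/44 = 0.0793218
V_st = 0.0826956
V_srs = s²/n = 19.14/91 = 0.21033
deff = V_st / V_srs = 0.0826956/0.21033 = 0.3932

deff ≈ 0.393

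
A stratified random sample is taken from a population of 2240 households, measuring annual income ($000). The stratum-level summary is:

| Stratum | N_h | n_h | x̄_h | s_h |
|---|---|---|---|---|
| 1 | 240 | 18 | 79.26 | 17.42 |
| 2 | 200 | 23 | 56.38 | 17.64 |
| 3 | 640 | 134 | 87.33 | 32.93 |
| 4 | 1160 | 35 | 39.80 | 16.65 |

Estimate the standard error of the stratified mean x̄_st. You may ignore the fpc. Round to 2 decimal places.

V̂(x̄_st) = Σ W_h² s_h²/n_h, with W_h = N_h/N and N = 2240:
  stratum 1: (240/2240)²·17.42²/18 = 0.193531
  stratum 2: (200/2240)²·17.64²/23 = 0.107853
  stratum 3: (640/2240)²·32.93²/134 = 0.660606
  stratum 4: (1160/2240)²·16.65²/35 = 2.12413
V̂(x̄_st) = 3.08612
SE(x̄_st) = √3.08612 = 1.75673

SE(x̄_st) ≈ 1.76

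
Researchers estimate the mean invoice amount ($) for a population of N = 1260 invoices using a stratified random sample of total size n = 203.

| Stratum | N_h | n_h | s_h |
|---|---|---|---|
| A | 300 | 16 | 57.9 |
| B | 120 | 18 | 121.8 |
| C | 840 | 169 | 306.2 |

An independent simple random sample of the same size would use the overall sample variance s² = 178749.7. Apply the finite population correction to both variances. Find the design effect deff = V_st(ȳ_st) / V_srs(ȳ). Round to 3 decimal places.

V̂(ȳ_st) = Σ W_h² (1 − n_h/N_h) s_h²/n_h, with W_h = N_h/N and N = 1260:
  stratum A: (300/1260)²·(1 − 16/300)·57.9²/16 = 11.2444
  stratum B: (120/1260)²·(1 − 18/120)·121.8²/18 = 6.35422
  stratum C: (840/1260)²·(1 − 169/840)·306.2²/169 = 196.963
V_st = 214.561
V_srs = (1 − 203/1260)·178749.7/203 = 738.676
deff = V_st / V_srs = 214.561/738.676 = 0.2905

deff ≈ 0.290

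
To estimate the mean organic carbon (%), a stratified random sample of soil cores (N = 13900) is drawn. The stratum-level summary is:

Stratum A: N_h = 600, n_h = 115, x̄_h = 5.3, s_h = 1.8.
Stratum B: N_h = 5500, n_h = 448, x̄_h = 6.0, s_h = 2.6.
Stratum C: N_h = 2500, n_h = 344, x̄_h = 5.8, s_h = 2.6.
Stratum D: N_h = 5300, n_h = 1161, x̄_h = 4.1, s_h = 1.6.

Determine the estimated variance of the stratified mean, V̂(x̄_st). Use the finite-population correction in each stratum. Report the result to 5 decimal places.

V̂(x̄_st) = Σ W_h² (1 − n_h/N_h) s_h²/n_h, with W_h = N_h/N and N = 13900:
  stratum A: (600/13900)²·(1 − 115/600)·1.8²/115 = 4.24337e-05
  stratum B: (5500/13900)²·(1 − 448/5500)·2.6²/448 = 0.00217003
  stratum C: (2500/13900)²·(1 − 344/2500)·2.6²/344 = 0.000548211
  stratum D: (5300/13900)²·(1 − 1161/5300)·1.6²/1161 = 0.000250351
V̂(x̄_st) = 0.00301102

V̂(x̄_st) ≈ 0.00301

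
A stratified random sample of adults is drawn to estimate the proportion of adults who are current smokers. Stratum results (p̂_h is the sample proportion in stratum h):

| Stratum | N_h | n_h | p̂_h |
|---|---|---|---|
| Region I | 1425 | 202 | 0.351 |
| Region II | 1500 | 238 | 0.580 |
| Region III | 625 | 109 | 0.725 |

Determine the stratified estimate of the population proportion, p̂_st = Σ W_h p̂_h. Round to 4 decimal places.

p̂_st ≈ 0.5136

N = 3550; stratum weights W_h = N_h/N.
p̂_st = Σ W_h p̂_h = (1425·0.351 + 1500·0.580 + 625·0.725)/3550 = 0.51361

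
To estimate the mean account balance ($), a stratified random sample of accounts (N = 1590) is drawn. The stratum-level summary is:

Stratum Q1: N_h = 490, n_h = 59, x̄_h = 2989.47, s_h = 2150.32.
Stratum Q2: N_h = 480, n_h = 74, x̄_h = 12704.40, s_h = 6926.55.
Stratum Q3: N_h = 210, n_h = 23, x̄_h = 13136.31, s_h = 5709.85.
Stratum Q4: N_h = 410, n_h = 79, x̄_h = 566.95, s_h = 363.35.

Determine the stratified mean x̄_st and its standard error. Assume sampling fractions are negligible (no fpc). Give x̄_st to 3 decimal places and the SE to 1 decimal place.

x̄_st = Σ W_h x̄_h = (490·2989.47 + 480·12704.40 + 210·13136.31 + 410·566.95)/1590 = 6637.75277
V̂(x̄_st) = Σ W_h² s_h²/n_h, with W_h = N_h/N and N = 1590:
  stratum Q1: (490/1590)²·2150.32²/59 = 7443.07
  stratum Q2: (480/1590)²·6926.55²/74 = 59086.8
  stratum Q3: (210/1590)²·5709.85²/23 = 24726.7
  stratum Q4: (410/1590)²·363.35²/79 = 111.121
V̂(x̄_st) = 91367.7
SE(x̄_st) = √91367.7 = 302.271

x̄_st ≈ 6637.753, SE ≈ 302.3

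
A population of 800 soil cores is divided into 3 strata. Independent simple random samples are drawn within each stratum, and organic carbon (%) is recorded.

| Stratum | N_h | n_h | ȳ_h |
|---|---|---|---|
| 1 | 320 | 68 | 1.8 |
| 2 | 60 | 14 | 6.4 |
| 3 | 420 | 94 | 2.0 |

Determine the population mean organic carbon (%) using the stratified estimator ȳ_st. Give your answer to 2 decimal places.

ȳ_st ≈ 2.25

N = Σ N_h = 800. Stratum weights W_h = N_h/N.
ȳ_st = (320·1.8 + 60·6.4 + 420·2.0) / 800 = 2.2500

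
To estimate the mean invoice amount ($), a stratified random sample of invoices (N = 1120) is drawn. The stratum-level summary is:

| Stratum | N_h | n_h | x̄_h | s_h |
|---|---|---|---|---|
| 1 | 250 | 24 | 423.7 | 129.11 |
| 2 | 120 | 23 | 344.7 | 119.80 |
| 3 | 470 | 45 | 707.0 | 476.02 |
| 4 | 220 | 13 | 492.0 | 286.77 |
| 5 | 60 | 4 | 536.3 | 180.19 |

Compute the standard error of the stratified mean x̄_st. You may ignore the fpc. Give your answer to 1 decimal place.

V̂(x̄_st) = Σ W_h² s_h²/n_h, with W_h = N_h/N and N = 1120:
  stratum 1: (250/1120)²·129.11²/24 = 34.6061
  stratum 2: (120/1120)²·119.80²/23 = 7.16329
  stratum 3: (470/1120)²·476.02²/45 = 886.743
  stratum 4: (220/1120)²·286.77²/13 = 244.081
  stratum 5: (60/1120)²·180.19²/4 = 23.2953
V̂(x̄_st) = 1195.89
SE(x̄_st) = √1195.89 = 34.5816

SE(x̄_st) ≈ 34.6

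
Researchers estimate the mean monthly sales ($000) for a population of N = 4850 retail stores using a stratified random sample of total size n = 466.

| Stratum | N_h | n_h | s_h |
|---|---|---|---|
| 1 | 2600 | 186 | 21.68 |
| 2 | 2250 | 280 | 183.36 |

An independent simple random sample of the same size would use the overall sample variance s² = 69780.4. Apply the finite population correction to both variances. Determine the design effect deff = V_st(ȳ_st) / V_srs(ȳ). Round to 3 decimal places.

deff ≈ 0.172

V̂(ȳ_st) = Σ W_h² (1 − n_h/N_h) s_h²/n_h, with W_h = N_h/N and N = 4850:
  stratum 1: (2600/4850)²·(1 − 186/2600)·21.68²/186 = 0.674268
  stratum 2: (2250/4850)²·(1 − 280/2250)·183.36²/280 = 22.6265
V_st = 23.3007
V_srs = (1 − 466/4850)·69780.4/466 = 135.356
deff = V_st / V_srs = 23.3007/135.356 = 0.1721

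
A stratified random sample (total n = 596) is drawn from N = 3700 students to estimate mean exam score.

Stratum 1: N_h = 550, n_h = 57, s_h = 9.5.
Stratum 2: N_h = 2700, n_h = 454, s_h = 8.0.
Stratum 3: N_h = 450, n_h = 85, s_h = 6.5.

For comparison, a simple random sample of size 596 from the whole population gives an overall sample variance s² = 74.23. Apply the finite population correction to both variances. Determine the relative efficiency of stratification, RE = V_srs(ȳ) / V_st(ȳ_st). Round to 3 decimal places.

V̂(ȳ_st) = Σ W_h² (1 − n_h/N_h) s_h²/n_h, with W_h = N_h/N and N = 3700:
  stratum 1: (550/3700)²·(1 − 57/550)·9.5²/57 = 0.0313602
  stratum 2: (2700/3700)²·(1 − 454/2700)·8.0²/454 = 0.0624445
  stratum 3: (450/3700)²·(1 − 85/450)·6.5²/85 = 0.00596362
V_st = 0.0997683
V_srs = (1 − 596/3700)·74.23/596 = 0.104485
Relative efficiency = V_srs / V_st = 0.104485/0.0997683 = 1.0473

RE ≈ 1.047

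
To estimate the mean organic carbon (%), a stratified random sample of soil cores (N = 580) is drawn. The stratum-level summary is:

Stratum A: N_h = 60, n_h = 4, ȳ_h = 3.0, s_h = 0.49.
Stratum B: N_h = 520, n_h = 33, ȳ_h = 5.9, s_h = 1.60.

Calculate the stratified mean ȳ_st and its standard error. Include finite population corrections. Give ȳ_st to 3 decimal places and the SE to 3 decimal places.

ȳ_st = Σ W_h ȳ_h = (60·3.0 + 520·5.9)/580 = 5.60000
V̂(ȳ_st) = Σ W_h² (1 − n_h/N_h) s_h²/n_h, with W_h = N_h/N and N = 580:
  stratum A: (60/580)²·(1 − 4/60)·0.49²/4 = 0.000599536
  stratum B: (520/580)²·(1 − 33/520)·1.60²/33 = 0.0583986
V̂(ȳ_st) = 0.0589981
SE(ȳ_st) = √0.0589981 = 0.242895

ȳ_st ≈ 5.600, SE ≈ 0.243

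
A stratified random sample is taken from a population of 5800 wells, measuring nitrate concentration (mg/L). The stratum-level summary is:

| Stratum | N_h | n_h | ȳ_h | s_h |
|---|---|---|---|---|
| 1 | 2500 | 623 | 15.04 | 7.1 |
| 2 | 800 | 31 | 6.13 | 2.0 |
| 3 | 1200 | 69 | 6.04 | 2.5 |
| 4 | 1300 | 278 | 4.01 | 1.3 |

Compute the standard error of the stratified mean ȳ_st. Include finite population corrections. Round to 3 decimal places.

V̂(ȳ_st) = Σ W_h² (1 − n_h/N_h) s_h²/n_h, with W_h = N_h/N and N = 5800:
  stratum 1: (2500/5800)²·(1 − 623/2500)·7.1²/623 = 0.011287
  stratum 2: (800/5800)²·(1 − 31/800)·2.0²/31 = 0.00235971
  stratum 3: (1200/5800)²·(1 − 69/1200)·2.5²/69 = 0.00365442
  stratum 4: (1300/5800)²·(1 − 278/1300)·1.3²/278 = 0.000240093
V̂(ȳ_st) = 0.0175412
SE(ȳ_st) = √0.0175412 = 0.132443

SE(ȳ_st) ≈ 0.132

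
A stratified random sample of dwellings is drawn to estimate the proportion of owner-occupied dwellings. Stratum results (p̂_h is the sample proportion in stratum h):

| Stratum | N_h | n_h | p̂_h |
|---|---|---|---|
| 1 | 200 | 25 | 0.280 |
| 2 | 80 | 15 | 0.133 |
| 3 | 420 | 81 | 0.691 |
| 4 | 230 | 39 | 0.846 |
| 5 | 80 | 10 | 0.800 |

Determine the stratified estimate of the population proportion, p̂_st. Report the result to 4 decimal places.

p̂_st ≈ 0.6093

N = 1010; stratum weights W_h = N_h/N.
p̂_st = Σ W_h p̂_h = (200·0.280 + 80·0.133 + 420·0.691 + 230·0.846 + 80·0.800)/1010 = 0.60935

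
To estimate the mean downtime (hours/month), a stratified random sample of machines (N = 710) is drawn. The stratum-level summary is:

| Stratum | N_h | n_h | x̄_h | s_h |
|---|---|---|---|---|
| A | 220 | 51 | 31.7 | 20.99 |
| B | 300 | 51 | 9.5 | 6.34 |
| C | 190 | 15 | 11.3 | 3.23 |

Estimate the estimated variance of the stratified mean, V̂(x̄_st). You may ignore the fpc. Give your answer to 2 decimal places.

V̂(x̄_st) ≈ 1.02

V̂(x̄_st) = Σ W_h² s_h²/n_h, with W_h = N_h/N and N = 710:
  stratum A: (220/710)²·20.99²/51 = 0.829437
  stratum B: (300/710)²·6.34²/51 = 0.140713
  stratum C: (190/710)²·3.23²/15 = 0.0498086
V̂(x̄_st) = 1.01996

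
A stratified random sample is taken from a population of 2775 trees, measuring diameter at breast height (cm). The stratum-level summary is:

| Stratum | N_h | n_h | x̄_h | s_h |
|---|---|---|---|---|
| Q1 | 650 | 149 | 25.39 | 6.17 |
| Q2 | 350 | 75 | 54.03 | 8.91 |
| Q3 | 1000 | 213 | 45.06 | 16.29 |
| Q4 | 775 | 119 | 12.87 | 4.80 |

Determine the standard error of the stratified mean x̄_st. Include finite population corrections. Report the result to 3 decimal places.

SE(x̄_st) ≈ 0.405

V̂(x̄_st) = Σ W_h² (1 − n_h/N_h) s_h²/n_h, with W_h = N_h/N and N = 2775:
  stratum Q1: (650/2775)²·(1 − 149/650)·6.17²/149 = 0.0108046
  stratum Q2: (350/2775)²·(1 − 75/350)·8.91²/75 = 0.0132303
  stratum Q3: (1000/2775)²·(1 − 213/1000)·16.29²/213 = 0.127324
  stratum Q4: (775/2775)²·(1 − 119/775)·4.80²/119 = 0.0127825
V̂(x̄_st) = 0.164142
SE(x̄_st) = √0.164142 = 0.405144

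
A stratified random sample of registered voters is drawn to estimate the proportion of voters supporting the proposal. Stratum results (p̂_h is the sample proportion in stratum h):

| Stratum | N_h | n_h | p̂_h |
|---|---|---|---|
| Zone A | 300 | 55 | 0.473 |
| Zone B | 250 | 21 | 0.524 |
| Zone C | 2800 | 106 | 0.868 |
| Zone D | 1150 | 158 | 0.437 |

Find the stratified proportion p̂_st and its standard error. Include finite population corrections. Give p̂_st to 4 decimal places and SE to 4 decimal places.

N = 4500; stratum weights W_h = N_h/N.
p̂_st = Σ W_h p̂_h = (300·0.473 + 250·0.524 + 2800·0.868 + 1150·0.437)/4500 = 0.71241
V̂(p̂_st) = Σ W_h² (1 − n_h/N_h) p̂_h(1−p̂_h)/(n_h−1):
  stratum Zone A: (300/4500)²·(1 − 55/300)·0.473·0.527/54 = 1.67548e-05
  stratum Zone B: (250/4500)²·(1 − 21/250)·0.524·0.476/20 = 3.52581e-05
  stratum Zone C: (2800/4500)²·(1 − 106/2800)·0.868·0.132/105 = 0.000406476
  stratum Zone D: (1150/4500)²·(1 − 158/1150)·0.437·0.563/157 = 8.82825e-05
V̂(p̂_st) = 0.000546771; SE = √V̂ = 0.0233831

p̂_st ≈ 0.7124, SE ≈ 0.0234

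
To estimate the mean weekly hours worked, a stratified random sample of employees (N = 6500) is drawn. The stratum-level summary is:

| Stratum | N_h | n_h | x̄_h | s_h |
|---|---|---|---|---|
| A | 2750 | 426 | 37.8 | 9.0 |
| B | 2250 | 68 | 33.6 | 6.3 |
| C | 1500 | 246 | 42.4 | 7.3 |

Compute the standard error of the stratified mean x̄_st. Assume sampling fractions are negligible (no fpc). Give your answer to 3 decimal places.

V̂(x̄_st) = Σ W_h² s_h²/n_h, with W_h = N_h/N and N = 6500:
  stratum A: (2750/6500)²·9.0²/426 = 0.0340341
  stratum B: (2250/6500)²·6.3²/68 = 0.0699376
  stratum C: (1500/6500)²·7.3²/246 = 0.0115363
V̂(x̄_st) = 0.115508
SE(x̄_st) = √0.115508 = 0.339865

SE(x̄_st) ≈ 0.340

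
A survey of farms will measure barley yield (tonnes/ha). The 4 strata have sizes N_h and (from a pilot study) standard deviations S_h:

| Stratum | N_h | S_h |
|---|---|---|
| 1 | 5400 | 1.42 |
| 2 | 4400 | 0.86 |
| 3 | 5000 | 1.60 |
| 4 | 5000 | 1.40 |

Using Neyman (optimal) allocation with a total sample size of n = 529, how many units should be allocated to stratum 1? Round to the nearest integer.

Neyman allocation: n_h = n · N_h S_h / Σ N_i S_i, with n = 529.
  stratum 1: N_h·S_h = 5400·1.42 = 7668.00
  stratum 2: N_h·S_h = 4400·0.86 = 3784.00
  stratum 3: N_h·S_h = 5000·1.60 = 8000.00
  stratum 4: N_h·S_h = 5000·1.40 = 7000.00
Σ N_h S_h = 26452.00
n for stratum 1 = 529·7668.00/26452.00 = 153.348 → 153

153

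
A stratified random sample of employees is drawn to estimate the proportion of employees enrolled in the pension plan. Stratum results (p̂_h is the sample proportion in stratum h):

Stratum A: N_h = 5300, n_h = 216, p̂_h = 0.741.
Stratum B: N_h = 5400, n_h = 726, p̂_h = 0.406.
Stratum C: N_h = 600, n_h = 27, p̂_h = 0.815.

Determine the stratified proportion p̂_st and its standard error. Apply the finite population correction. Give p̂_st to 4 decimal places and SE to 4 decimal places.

N = 11300; stratum weights W_h = N_h/N.
p̂_st = Σ W_h p̂_h = (5300·0.741 + 5400·0.406 + 600·0.815)/11300 = 0.58484
V̂(p̂_st) = Σ W_h² (1 − n_h/N_h) p̂_h(1−p̂_h)/(n_h−1):
  stratum A: (5300/11300)²·(1 − 216/5300)·0.741·0.259/215 = 0.000188367
  stratum B: (5400/11300)²·(1 − 726/5400)·0.406·0.594/725 = 6.57507e-05
  stratum C: (600/11300)²·(1 − 27/600)·0.815·0.185/26 = 1.56137e-05
V̂(p̂_st) = 0.000269731; SE = √V̂ = 0.0164235

p̂_st ≈ 0.5848, SE ≈ 0.0164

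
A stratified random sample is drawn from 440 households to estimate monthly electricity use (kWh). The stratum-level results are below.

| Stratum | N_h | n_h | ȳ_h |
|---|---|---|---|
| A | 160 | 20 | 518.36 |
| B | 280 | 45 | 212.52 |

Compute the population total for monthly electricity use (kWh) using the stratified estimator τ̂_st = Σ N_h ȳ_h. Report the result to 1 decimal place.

τ̂_st ≈ 142443.2

τ̂_st = Σ N_h ȳ_h = 160·518.36 + 280·212.52 = 142443.2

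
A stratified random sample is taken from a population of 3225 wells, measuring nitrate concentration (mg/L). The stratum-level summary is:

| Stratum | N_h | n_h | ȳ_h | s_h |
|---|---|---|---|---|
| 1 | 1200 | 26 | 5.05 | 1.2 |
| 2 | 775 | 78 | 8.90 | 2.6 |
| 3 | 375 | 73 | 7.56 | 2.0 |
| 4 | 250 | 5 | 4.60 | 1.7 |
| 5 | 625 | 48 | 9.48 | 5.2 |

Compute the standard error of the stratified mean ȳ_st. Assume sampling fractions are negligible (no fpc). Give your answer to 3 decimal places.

V̂(ȳ_st) = Σ W_h² s_h²/n_h, with W_h = N_h/N and N = 3225:
  stratum 1: (1200/3225)²·1.2²/26 = 0.00766818
  stratum 2: (775/3225)²·2.6²/78 = 0.00500491
  stratum 3: (375/3225)²·2.0²/73 = 0.000740867
  stratum 4: (250/3225)²·1.7²/5 = 0.00347335
  stratum 5: (625/3225)²·5.2²/48 = 0.0211576
V̂(ȳ_st) = 0.0380449
SE(ȳ_st) = √0.0380449 = 0.195051

SE(ȳ_st) ≈ 0.195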